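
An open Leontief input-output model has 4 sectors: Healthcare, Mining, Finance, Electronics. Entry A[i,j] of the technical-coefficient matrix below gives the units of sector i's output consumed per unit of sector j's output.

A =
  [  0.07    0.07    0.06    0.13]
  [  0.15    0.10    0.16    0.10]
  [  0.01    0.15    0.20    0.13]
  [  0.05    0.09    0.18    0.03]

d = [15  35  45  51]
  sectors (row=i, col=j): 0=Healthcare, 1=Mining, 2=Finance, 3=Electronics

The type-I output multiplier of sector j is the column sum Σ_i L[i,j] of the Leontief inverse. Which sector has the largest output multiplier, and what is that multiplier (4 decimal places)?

Form M = I − A:
  [  0.93   -0.07   -0.06   -0.13]
  [ -0.15    0.90   -0.16   -0.10]
  [ -0.01   -0.15    0.80   -0.13]
  [ -0.05   -0.09   -0.18    0.97]
Leontief inverse L = M⁻¹:
  [  1.1075    0.1293    0.1498    0.1818]
  [  0.2063    1.1958    0.2976    0.1908]
  [  0.0669    0.2526    1.3542    0.2165]
  [  0.0887    0.1645    0.2866    1.0982]
Total output x = L · d:
  x_0 = 1.1075·15 + 0.1293·35 + 0.1498·45 + 0.1818·51 = 37.1545
  x_1 = 0.2063·15 + 1.1958·35 + 0.2976·45 + 0.1908·51 = 68.0719
  x_2 = 0.0669·15 + 0.2526·35 + 1.3542·45 + 0.2165·51 = 81.8267
  x_3 = 0.0887·15 + 0.1645·35 + 0.2866·45 + 1.0982·51 = 75.9928
Output multipliers (column sums of L):
  Healthcare: 1.4694
  Mining: 1.7422
  Finance: 2.0883
  Electronics: 1.6873

Finance (2.0883)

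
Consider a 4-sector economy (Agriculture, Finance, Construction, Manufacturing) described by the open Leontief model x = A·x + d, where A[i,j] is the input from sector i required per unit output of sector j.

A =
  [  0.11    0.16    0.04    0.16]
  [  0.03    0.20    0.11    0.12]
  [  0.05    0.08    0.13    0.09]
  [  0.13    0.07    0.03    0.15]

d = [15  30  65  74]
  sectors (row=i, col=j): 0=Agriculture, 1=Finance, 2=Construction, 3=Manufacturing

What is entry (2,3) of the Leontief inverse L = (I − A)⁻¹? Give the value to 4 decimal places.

Form M = I − A:
  [  0.89   -0.16   -0.04   -0.16]
  [ -0.03    0.80   -0.11   -0.12]
  [ -0.05   -0.08    0.87   -0.09]
  [ -0.13   -0.07   -0.03    0.85]
Leontief inverse L = M⁻¹:
  [  1.1776    0.2689    0.0974    0.2699]
  [  0.0858    1.3040    0.1764    0.2189]
  [  0.0953    0.1513    1.1786    0.1641]
  [  0.1905    0.1538    0.0710    1.2416]
Total output x = L · d:
  x_0 = 1.1776·15 + 0.2689·30 + 0.0974·65 + 0.2699·74 = 52.0388
  x_1 = 0.0858·15 + 1.3040·30 + 0.1764·65 + 0.2189·74 = 68.0701
  x_2 = 0.0953·15 + 0.1513·30 + 1.1786·65 + 0.1641·74 = 94.7179
  x_3 = 0.1905·15 + 0.1538·30 + 0.0710·65 + 1.2416·74 = 103.9665

L[2,3] = 0.1641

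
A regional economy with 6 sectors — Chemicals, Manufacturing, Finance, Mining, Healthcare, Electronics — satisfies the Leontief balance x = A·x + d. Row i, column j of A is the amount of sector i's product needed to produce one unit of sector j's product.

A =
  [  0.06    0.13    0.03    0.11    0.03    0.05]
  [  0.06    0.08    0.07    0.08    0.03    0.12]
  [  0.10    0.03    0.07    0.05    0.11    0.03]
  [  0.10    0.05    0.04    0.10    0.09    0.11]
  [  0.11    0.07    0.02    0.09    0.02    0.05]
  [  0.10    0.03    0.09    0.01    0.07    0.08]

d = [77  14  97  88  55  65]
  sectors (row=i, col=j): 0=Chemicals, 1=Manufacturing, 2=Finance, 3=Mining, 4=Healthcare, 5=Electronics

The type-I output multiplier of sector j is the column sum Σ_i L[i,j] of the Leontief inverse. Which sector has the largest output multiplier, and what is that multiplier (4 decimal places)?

Chemicals (1.8946)

Form M = I − A:
  [  0.94   -0.13   -0.03   -0.11   -0.03   -0.05]
  [ -0.06    0.92   -0.07   -0.08   -0.03   -0.12]
  [ -0.10   -0.03    0.93   -0.05   -0.11   -0.03]
  [ -0.10   -0.05   -0.04    0.90   -0.09   -0.11]
  [ -0.11   -0.07   -0.02   -0.09    0.98   -0.05]
  [ -0.10   -0.03   -0.09   -0.01   -0.07    0.92]
Leontief inverse L = M⁻¹:
  [  1.1200    0.1784    0.0688    0.1648    0.0705    0.1099]
  [  0.1257    1.1271    0.1133    0.1314    0.0758    0.1774]
  [  0.1580    0.0773    1.1010    0.1027    0.1456    0.0748]
  [  0.1736    0.1064    0.0832    1.1620    0.1369    0.1724]
  [  0.1618    0.1156    0.0522    0.1395    1.0547    0.0996]
  [  0.1555    0.0737    0.1238    0.0555    0.1061    1.1215]
Total output x = L · d:
  x_0 = 1.1200·77 + 0.1784·14 + 0.0688·97 + 0.1648·88 + 0.0705·55 + 0.1099·65 = 120.9385
  x_1 = 0.1257·77 + 1.1271·14 + 0.1133·97 + 0.1314·88 + 0.0758·55 + 0.1774·65 = 63.7162
  x_2 = 0.1580·77 + 0.0773·14 + 1.1010·97 + 0.1027·88 + 0.1456·55 + 0.0748·65 = 141.9464
  x_3 = 0.1736·77 + 0.1064·14 + 0.0832·97 + 1.1620·88 + 0.1369·55 + 0.1724·65 = 143.9306
  x_4 = 0.1618·77 + 0.1156·14 + 0.0522·97 + 0.1395·88 + 1.0547·55 + 0.0996·65 = 95.9053
  x_5 = 0.1555·77 + 0.0737·14 + 0.1238·97 + 0.0555·88 + 0.1061·55 + 1.1215·65 = 108.6230
Output multipliers (column sums of L):
  Chemicals: 1.8946
  Manufacturing: 1.6786
  Finance: 1.5423
  Mining: 1.7560
  Healthcare: 1.5896
  Electronics: 1.7555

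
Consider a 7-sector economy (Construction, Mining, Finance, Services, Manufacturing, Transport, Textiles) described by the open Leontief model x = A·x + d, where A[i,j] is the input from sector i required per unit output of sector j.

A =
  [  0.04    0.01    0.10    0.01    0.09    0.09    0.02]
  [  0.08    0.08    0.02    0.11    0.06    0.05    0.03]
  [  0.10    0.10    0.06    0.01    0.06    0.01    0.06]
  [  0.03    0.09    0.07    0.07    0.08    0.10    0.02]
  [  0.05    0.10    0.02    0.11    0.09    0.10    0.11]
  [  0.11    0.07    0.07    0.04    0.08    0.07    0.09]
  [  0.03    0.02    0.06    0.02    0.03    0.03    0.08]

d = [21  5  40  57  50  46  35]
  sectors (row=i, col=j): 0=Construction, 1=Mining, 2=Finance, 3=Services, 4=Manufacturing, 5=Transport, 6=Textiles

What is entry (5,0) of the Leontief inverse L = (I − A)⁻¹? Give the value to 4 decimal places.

Form M = I − A:
  [  0.96   -0.01   -0.10   -0.01   -0.09   -0.09   -0.02]
  [ -0.08    0.92   -0.02   -0.11   -0.06   -0.05   -0.03]
  [ -0.10   -0.10    0.94   -0.01   -0.06   -0.01   -0.06]
  [ -0.03   -0.09   -0.07    0.93   -0.08   -0.10   -0.02]
  [ -0.05   -0.10   -0.02   -0.11    0.91   -0.10   -0.11]
  [ -0.11   -0.07   -0.07   -0.04   -0.08    0.93   -0.09]
  [ -0.03   -0.02   -0.06   -0.02   -0.03   -0.03    0.92]
Leontief inverse L = M⁻¹:
  [  1.0863    0.0573    0.1368    0.0432    0.1377    0.1312    0.0646]
  [  0.1263    1.1328    0.0641    0.1559    0.1167    0.1054    0.0715]
  [  0.1426    0.1435    1.0982    0.0475    0.1081    0.0532    0.0986]
  [  0.0870    0.1517    0.1150    1.1202    0.1407    0.1557    0.0707]
  [  0.1127    0.1692    0.0766    0.1705    1.1618    0.1696    0.1722]
  [  0.1678    0.1286    0.1236    0.0872    0.1450    1.1294    0.1456]
  [  0.0585    0.0489    0.0865    0.0407    0.0597    0.0558    1.1089]
Total output x = L · d:
  x_0 = 1.0863·21 + 0.0573·5 + 0.1368·40 + 0.0432·57 + 0.1377·50 + 0.1312·46 + 0.0646·35 = 46.2195
  x_1 = 0.1263·21 + 1.1328·5 + 0.0641·40 + 0.1559·57 + 0.1167·50 + 0.1054·46 + 0.0715·35 = 32.9581
  x_2 = 0.1426·21 + 0.1435·5 + 1.0982·40 + 0.0475·57 + 0.1081·50 + 0.0532·46 + 0.0986·35 = 61.6497
  x_3 = 0.0870·21 + 0.1517·5 + 0.1150·40 + 1.1202·57 + 0.1407·50 + 0.1557·46 + 0.0707·35 = 87.7119
  x_4 = 0.1127·21 + 0.1692·5 + 0.0766·40 + 0.1705·57 + 1.1618·50 + 0.1696·46 + 0.1722·35 = 87.9165
  x_5 = 0.1678·21 + 0.1286·5 + 0.1236·40 + 0.0872·57 + 0.1450·50 + 1.1294·46 + 0.1456·35 = 78.3807
  x_6 = 0.0585·21 + 0.0489·5 + 0.0865·40 + 0.0407·57 + 0.0597·50 + 0.0558·46 + 1.1089·35 = 51.6173

L[5,0] = 0.1678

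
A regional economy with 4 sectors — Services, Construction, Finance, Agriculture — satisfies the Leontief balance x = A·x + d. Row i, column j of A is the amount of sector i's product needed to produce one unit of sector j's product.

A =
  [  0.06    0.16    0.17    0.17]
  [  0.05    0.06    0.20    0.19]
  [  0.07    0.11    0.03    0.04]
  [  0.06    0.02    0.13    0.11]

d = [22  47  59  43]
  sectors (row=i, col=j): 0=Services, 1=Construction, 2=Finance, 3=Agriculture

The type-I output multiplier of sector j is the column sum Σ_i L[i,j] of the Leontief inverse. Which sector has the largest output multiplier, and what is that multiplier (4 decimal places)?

Form M = I − A:
  [  0.94   -0.16   -0.17   -0.17]
  [ -0.05    0.94   -0.20   -0.19]
  [ -0.07   -0.11    0.97   -0.04]
  [ -0.06   -0.02   -0.13    0.89]
Leontief inverse L = M⁻¹:
  [  1.1142    0.2281    0.2791    0.2741]
  [  0.0980    1.1195    0.2843    0.2705]
  [  0.0953    0.1460    1.0909    0.0984]
  [  0.0912    0.0619    0.1845    1.1625]
Total output x = L · d:
  x_0 = 1.1142·22 + 0.2281·47 + 0.2791·59 + 0.2741·43 = 63.4855
  x_1 = 0.0980·22 + 1.1195·47 + 0.2843·59 + 0.2705·43 = 83.1755
  x_2 = 0.0953·22 + 0.1460·47 + 1.0909·59 + 0.0984·43 = 77.5515
  x_3 = 0.0912·22 + 0.0619·47 + 0.1845·59 + 1.1625·43 = 65.7914
Output multipliers (column sums of L):
  Services: 1.3987
  Construction: 1.5555
  Finance: 1.8388
  Agriculture: 1.8055

Finance (1.8388)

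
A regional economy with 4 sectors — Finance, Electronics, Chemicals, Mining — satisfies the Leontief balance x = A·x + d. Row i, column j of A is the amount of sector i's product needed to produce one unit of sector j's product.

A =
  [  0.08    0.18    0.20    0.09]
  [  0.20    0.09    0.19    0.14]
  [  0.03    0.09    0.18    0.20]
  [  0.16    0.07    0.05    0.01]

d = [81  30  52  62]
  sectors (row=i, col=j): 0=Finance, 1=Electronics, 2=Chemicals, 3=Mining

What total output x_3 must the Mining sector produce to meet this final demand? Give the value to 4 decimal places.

97.5001

Form M = I − A:
  [  0.92   -0.18   -0.20   -0.09]
  [ -0.20    0.91   -0.19   -0.14]
  [ -0.03   -0.09    0.82   -0.20]
  [ -0.16   -0.07   -0.05    0.99]
Leontief inverse L = M⁻¹:
  [  1.2021    0.2922    0.3747    0.2263]
  [  0.3268    1.2226    0.3800    0.2794]
  [  0.1345    0.1797    1.3124    0.3028]
  [  0.2242    0.1428    0.1537    1.0817]
Total output x = L · d:
  x_0 = 1.2021·81 + 0.2922·30 + 0.3747·52 + 0.2263·62 = 139.6490
  x_1 = 0.3268·81 + 1.2226·30 + 0.3800·52 + 0.2794·62 = 100.2283
  x_2 = 0.1345·81 + 0.1797·30 + 1.3124·52 + 0.3028·62 = 103.3049
  x_3 = 0.2242·81 + 0.1428·30 + 0.1537·52 + 1.0817·62 = 97.5001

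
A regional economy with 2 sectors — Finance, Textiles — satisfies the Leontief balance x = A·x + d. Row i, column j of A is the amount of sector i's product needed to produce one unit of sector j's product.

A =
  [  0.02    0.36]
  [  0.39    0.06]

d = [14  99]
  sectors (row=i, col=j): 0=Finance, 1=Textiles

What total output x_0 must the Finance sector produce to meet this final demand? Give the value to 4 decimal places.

Form M = I − A:
  [  0.98   -0.36]
  [ -0.39    0.94]
Leontief inverse L = M⁻¹:
  [  1.2039    0.4611]
  [  0.4995    1.2551]
Total output x = L · d:
  x_0 = 1.2039·14 + 0.4611·99 = 62.5000
  x_1 = 0.4995·14 + 1.2551·99 = 131.2500

62.5000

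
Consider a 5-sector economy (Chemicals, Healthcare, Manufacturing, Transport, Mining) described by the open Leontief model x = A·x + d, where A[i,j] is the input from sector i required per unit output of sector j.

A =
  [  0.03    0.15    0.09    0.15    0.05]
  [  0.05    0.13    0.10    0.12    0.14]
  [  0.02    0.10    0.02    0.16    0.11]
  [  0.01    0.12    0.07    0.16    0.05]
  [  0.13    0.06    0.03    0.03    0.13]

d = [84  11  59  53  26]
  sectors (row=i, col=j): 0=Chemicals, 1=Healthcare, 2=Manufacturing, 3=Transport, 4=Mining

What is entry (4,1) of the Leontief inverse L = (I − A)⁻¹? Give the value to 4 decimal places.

Form M = I − A:
  [  0.97   -0.15   -0.09   -0.15   -0.05]
  [ -0.05    0.87   -0.10   -0.12   -0.14]
  [ -0.02   -0.10    0.98   -0.16   -0.11]
  [ -0.01   -0.12   -0.07    0.84   -0.05]
  [ -0.13   -0.06   -0.03   -0.03    0.87]
Leontief inverse L = M⁻¹:
  [  1.0672    0.2456    0.1456    0.2582    0.1341]
  [  0.1012    1.2337    0.1591    0.2331    0.2379]
  [  0.0580    0.1790    1.0671    0.2457    0.1812]
  [  0.0421    0.2021    0.1178    1.2537    0.1219]
  [  0.1699    0.1349    0.0736    0.1064    1.1963]
Total output x = L · d:
  x_0 = 1.0672·84 + 0.2456·11 + 0.1456·59 + 0.2582·53 + 0.1341·26 = 118.1109
  x_1 = 0.1012·84 + 1.2337·11 + 0.1591·59 + 0.2331·53 + 0.2379·26 = 49.9944
  x_2 = 0.0580·84 + 0.1790·11 + 1.0671·59 + 0.2457·53 + 0.1812·26 = 87.5361
  x_3 = 0.0421·84 + 0.2021·11 + 0.1178·59 + 1.2537·53 + 0.1219·26 = 82.3213
  x_4 = 0.1699·84 + 0.1349·11 + 0.0736·59 + 0.1064·53 + 1.1963·26 = 56.8389

L[4,1] = 0.1349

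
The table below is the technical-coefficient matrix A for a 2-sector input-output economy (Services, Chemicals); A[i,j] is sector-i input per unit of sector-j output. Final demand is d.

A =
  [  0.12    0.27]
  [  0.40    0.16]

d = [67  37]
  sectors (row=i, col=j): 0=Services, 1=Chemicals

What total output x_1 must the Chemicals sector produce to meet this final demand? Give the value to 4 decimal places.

94.0431

Form M = I − A:
  [  0.88   -0.27]
  [ -0.40    0.84]
Leontief inverse L = M⁻¹:
  [  1.3308    0.4278]
  [  0.6337    1.3942]
Total output x = L · d:
  x_0 = 1.3308·67 + 0.4278·37 = 104.9905
  x_1 = 0.6337·67 + 1.3942·37 = 94.0431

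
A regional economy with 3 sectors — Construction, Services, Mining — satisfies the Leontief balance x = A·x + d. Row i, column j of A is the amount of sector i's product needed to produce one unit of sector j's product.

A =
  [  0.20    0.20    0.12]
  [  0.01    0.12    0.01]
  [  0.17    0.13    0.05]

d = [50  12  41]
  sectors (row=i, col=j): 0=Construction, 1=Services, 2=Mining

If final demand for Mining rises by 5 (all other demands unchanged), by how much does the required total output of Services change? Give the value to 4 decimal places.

Form M = I − A:
  [  0.80   -0.20   -0.12]
  [ -0.01    0.88   -0.01]
  [ -0.17   -0.13    0.95]
Leontief inverse L = M⁻¹:
  [  1.2893    0.3176    0.1662]
  [  0.0173    1.1424    0.0142]
  [  0.2331    0.2132    1.0843]
Total output x = L · d:
  x_0 = 1.2893·50 + 0.3176·12 + 0.1662·41 = 75.0894
  x_1 = 0.0173·50 + 1.1424·12 + 0.0142·41 = 15.1563
  x_2 = 0.2331·50 + 0.2132·12 + 1.0843·41 = 58.6690
Δx_1 = L[1,2] · Δd_2 = 0.0142 · 5 = 0.0711

0.0711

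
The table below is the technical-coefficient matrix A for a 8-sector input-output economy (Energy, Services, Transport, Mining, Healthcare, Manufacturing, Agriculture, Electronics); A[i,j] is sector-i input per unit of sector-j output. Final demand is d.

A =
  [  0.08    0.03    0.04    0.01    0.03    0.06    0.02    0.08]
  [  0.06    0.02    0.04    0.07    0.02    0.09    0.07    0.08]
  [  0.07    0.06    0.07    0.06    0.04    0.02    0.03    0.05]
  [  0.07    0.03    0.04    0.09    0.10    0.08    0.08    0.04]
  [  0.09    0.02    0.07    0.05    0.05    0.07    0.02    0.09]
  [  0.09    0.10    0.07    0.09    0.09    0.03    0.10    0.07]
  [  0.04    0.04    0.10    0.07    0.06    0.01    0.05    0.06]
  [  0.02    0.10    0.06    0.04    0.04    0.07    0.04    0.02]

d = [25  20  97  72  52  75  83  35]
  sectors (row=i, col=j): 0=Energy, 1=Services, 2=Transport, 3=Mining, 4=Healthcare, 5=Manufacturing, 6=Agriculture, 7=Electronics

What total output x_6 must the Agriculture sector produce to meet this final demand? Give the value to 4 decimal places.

129.3523

Form M = I − A:
  [  0.92   -0.03   -0.04   -0.01   -0.03   -0.06   -0.02   -0.08]
  [ -0.06    0.98   -0.04   -0.07   -0.02   -0.09   -0.07   -0.08]
  [ -0.07   -0.06    0.93   -0.06   -0.04   -0.02   -0.03   -0.05]
  [ -0.07   -0.03   -0.04    0.91   -0.10   -0.08   -0.08   -0.04]
  [ -0.09   -0.02   -0.07   -0.05    0.95   -0.07   -0.02   -0.09]
  [ -0.09   -0.10   -0.07   -0.09   -0.09    0.97   -0.10   -0.07]
  [ -0.04   -0.04   -0.10   -0.07   -0.06   -0.01    0.95   -0.06]
  [ -0.02   -0.10   -0.06   -0.04   -0.04   -0.07   -0.04    0.98]
Leontief inverse L = M⁻¹:
  [  1.1205    0.0654    0.0777    0.0443    0.0618    0.0941    0.0508    0.1181]
  [  0.1131    1.0660    0.0917    0.1207    0.0679    0.1331    0.1148    0.1286]
  [  0.1168    0.0947    1.1121    0.1012    0.0769    0.0602    0.0650    0.0935]
  [  0.1363    0.0779    0.1009    1.1492    0.1562    0.1324    0.1301    0.1013]
  [  0.1448    0.0656    0.1198    0.0969    1.0945    0.1152    0.0609    0.1397]
  [  0.1643    0.1539    0.1401    0.1576    0.1504    1.0939    0.1568    0.1411]
  [  0.0895    0.0777    0.1472    0.1155    0.1007    0.0514    1.0866    0.1053]
  [  0.0684    0.1359    0.1040    0.0862    0.0788    0.1095    0.0801    1.0659]
Total output x = L · d:
  x_0 = 1.1205·25 + 0.0654·20 + 0.0777·97 + 0.0443·72 + 0.0618·52 + 0.0941·75 + 0.0508·83 + 0.1181·35 = 58.6697
  x_1 = 0.1131·25 + 1.0660·20 + 0.0917·97 + 0.1207·72 + 0.0679·52 + 0.1331·75 + 0.1148·83 + 0.1286·35 = 69.2721
  x_2 = 0.1168·25 + 0.0947·20 + 1.1121·97 + 0.1012·72 + 0.0769·52 + 0.0602·75 + 0.0650·83 + 0.0935·35 = 137.1465
  x_3 = 0.1363·25 + 0.0779·20 + 0.1009·97 + 1.1492·72 + 0.1562·52 + 0.1324·75 + 0.1301·83 + 0.1013·35 = 129.8855
  x_4 = 0.1448·25 + 0.0656·20 + 0.1198·97 + 0.0969·72 + 1.0945·52 + 0.1152·75 + 0.0609·83 + 0.1397·35 = 99.0233
  x_5 = 0.1643·25 + 0.1539·20 + 0.1401·97 + 0.1576·72 + 0.1504·52 + 1.0939·75 + 0.1568·83 + 0.1411·35 = 139.9324
  x_6 = 0.0895·25 + 0.0777·20 + 0.1472·97 + 0.1155·72 + 0.1007·52 + 0.0514·75 + 1.0866·83 + 0.1053·35 = 129.3523
  x_7 = 0.0684·25 + 0.1359·20 + 0.1040·97 + 0.0862·72 + 0.0788·52 + 0.1095·75 + 0.0801·83 + 1.0659·35 = 76.9950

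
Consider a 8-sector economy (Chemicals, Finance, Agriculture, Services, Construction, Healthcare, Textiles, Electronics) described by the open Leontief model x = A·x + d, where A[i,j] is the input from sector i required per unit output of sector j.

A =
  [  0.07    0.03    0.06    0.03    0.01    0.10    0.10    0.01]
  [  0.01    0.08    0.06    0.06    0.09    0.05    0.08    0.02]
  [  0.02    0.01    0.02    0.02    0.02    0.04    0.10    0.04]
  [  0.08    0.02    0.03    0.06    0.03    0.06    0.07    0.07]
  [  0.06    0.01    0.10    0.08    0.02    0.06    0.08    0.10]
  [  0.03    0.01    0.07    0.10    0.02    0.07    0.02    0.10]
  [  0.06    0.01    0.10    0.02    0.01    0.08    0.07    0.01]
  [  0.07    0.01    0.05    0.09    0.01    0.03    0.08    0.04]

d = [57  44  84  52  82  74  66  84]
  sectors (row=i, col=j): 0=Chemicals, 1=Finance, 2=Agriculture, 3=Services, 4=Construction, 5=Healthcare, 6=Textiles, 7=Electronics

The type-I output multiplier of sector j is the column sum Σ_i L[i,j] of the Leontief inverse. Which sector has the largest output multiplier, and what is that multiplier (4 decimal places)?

Form M = I − A:
  [  0.93   -0.03   -0.06   -0.03   -0.01   -0.10   -0.10   -0.01]
  [ -0.01    0.92   -0.06   -0.06   -0.09   -0.05   -0.08   -0.02]
  [ -0.02   -0.01    0.98   -0.02   -0.02   -0.04   -0.10   -0.04]
  [ -0.08   -0.02   -0.03    0.94   -0.03   -0.06   -0.07   -0.07]
  [ -0.06   -0.01   -0.10   -0.08    0.98   -0.06   -0.08   -0.10]
  [ -0.03   -0.01   -0.07   -0.10   -0.02    0.93   -0.02   -0.10]
  [ -0.06   -0.01   -0.10   -0.02   -0.01   -0.08    0.93   -0.01]
  [ -0.07   -0.01   -0.05   -0.09   -0.01   -0.03   -0.08    0.96]
Leontief inverse L = M⁻¹:
  [  1.1022    0.0423    0.1019    0.0645    0.0240    0.1448    0.1466    0.0404]
  [  0.0462    1.0962    0.1079    0.1018    0.1104    0.0957    0.1351    0.0581]
  [  0.0434    0.0169    1.0496    0.0429    0.0281    0.0685    0.1312    0.0591]
  [  0.1180    0.0325    0.0723    1.0984    0.0437    0.1049    0.1207    0.1017]
  [  0.1039    0.0232    0.1466    0.1239    1.0355    0.1101    0.1415    0.1375]
  [  0.0674    0.0211    0.1065    0.1412    0.0339    1.1099    0.0696    0.1357]
  [  0.0868    0.0193    0.1338    0.0483    0.0210    0.1174    1.1118    0.0364]
  [  0.1046    0.0209    0.0860    0.1207    0.0221    0.0706    0.1265    1.0665]
Total output x = L · d:
  x_0 = 1.1022·57 + 0.0423·44 + 0.1019·84 + 0.0645·52 + 0.0240·82 + 0.1448·74 + 0.1466·66 + 0.0404·84 = 102.3568
  x_1 = 0.0462·57 + 1.0962·44 + 0.1079·84 + 0.1018·52 + 0.1104·82 + 0.0957·74 + 0.1351·66 + 0.0581·84 = 95.1487
  x_2 = 0.0434·57 + 0.0169·44 + 1.0496·84 + 0.0429·52 + 0.0281·82 + 0.0685·74 + 0.1312·66 + 0.0591·84 = 114.5995
  x_3 = 0.1180·57 + 0.0325·44 + 0.0723·84 + 1.0984·52 + 0.0437·82 + 0.1049·74 + 0.1207·66 + 0.1017·84 = 99.2115
  x_4 = 0.1039·57 + 0.0232·44 + 0.1466·84 + 0.1239·52 + 1.0355·82 + 0.1101·74 + 0.1415·66 + 0.1375·84 = 139.6472
  x_5 = 0.0674·57 + 0.0211·44 + 0.1065·84 + 0.1412·52 + 0.0339·82 + 1.1099·74 + 0.0696·66 + 0.1357·84 = 121.9588
  x_6 = 0.0868·57 + 0.0193·44 + 0.1338·84 + 0.0483·52 + 0.0210·82 + 0.1174·74 + 1.1118·66 + 0.0364·84 = 106.3912
  x_7 = 0.1046·57 + 0.0209·44 + 0.0860·84 + 0.1207·52 + 0.0221·82 + 0.0706·74 + 0.1265·66 + 1.0665·84 = 125.3563
Output multipliers (column sums of L):
  Chemicals: 1.6725
  Finance: 1.2724
  Agriculture: 1.8045
  Services: 1.7416
  Construction: 1.3186
  Healthcare: 1.8219
  Textiles: 1.9830
  Electronics: 1.6356

Textiles (1.9830)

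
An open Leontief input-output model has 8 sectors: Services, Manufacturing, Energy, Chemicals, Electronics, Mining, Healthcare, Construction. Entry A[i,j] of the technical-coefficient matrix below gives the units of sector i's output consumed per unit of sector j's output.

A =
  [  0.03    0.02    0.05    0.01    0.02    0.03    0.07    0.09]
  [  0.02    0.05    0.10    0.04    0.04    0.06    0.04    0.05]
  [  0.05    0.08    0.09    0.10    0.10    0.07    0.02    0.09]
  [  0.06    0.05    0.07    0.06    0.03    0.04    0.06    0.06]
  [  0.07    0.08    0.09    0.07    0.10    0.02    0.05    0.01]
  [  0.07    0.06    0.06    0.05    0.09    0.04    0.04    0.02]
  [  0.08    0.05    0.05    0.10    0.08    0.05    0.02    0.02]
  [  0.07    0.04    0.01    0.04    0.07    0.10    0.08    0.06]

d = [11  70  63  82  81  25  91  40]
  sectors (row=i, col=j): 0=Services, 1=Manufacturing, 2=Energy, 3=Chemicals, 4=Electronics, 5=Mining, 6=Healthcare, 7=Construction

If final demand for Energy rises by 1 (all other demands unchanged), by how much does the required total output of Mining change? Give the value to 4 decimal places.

0.1150

Form M = I − A:
  [  0.97   -0.02   -0.05   -0.01   -0.02   -0.03   -0.07   -0.09]
  [ -0.02    0.95   -0.10   -0.04   -0.04   -0.06   -0.04   -0.05]
  [ -0.05   -0.08    0.91   -0.10   -0.10   -0.07   -0.02   -0.09]
  [ -0.06   -0.05   -0.07    0.94   -0.03   -0.04   -0.06   -0.06]
  [ -0.07   -0.08   -0.09   -0.07    0.90   -0.02   -0.05   -0.01]
  [ -0.07   -0.06   -0.06   -0.05   -0.09    0.96   -0.04   -0.02]
  [ -0.08   -0.05   -0.05   -0.10   -0.08   -0.05    0.98   -0.02]
  [ -0.07   -0.04   -0.01   -0.04   -0.07   -0.10   -0.08    0.94]
Leontief inverse L = M⁻¹:
  [  1.0649    0.0514    0.0847    0.0460    0.0613    0.0635    0.0982    0.1198]
  [  0.0621    1.0930    0.1510    0.0871    0.0931    0.0999    0.0735    0.0888]
  [  0.1115    0.1418    1.1646    0.1649    0.1743    0.1268    0.0736    0.1464]
  [  0.1037    0.0920    0.1208    1.1067    0.0814    0.0813    0.0972    0.1017]
  [  0.1183    0.1310    0.1550    0.1251    1.1598    0.0632    0.0910    0.0567]
  [  0.1126    0.1037    0.1150    0.0964    0.1423    1.0772    0.0766    0.0595]
  [  0.1242    0.0943    0.1062    0.1465    0.1315    0.0880    1.0596    0.0622]
  [  0.1189    0.0846    0.0631    0.0880    0.1265    0.1406    0.1205    1.0983]
Total output x = L · d:
  x_0 = 1.0649·11 + 0.0514·70 + 0.0847·63 + 0.0460·82 + 0.0613·81 + 0.0635·25 + 0.0982·91 + 0.1198·40 = 44.6945
  x_1 = 0.0621·11 + 1.0930·70 + 0.1510·63 + 0.0871·82 + 0.0931·81 + 0.0999·25 + 0.0735·91 + 0.0888·40 = 114.1289
  x_2 = 0.1115·11 + 0.1418·70 + 1.1646·63 + 0.1649·82 + 0.1743·81 + 0.1268·25 + 0.0736·91 + 0.1464·40 = 127.8863
  x_3 = 0.1037·11 + 0.0920·70 + 0.1208·63 + 1.1067·82 + 0.0814·81 + 0.0813·25 + 0.0972·91 + 0.1017·40 = 127.4743
  x_4 = 0.1183·11 + 0.1310·70 + 0.1550·63 + 0.1251·82 + 1.1598·81 + 0.0632·25 + 0.0910·91 + 0.0567·40 = 136.5703
  x_5 = 0.1126·11 + 0.1037·70 + 0.1150·63 + 0.0964·82 + 0.1423·81 + 1.0772·25 + 0.0766·91 + 0.0595·40 = 71.4514
  x_6 = 0.1242·11 + 0.0943·70 + 0.1062·63 + 0.1465·82 + 0.1315·81 + 0.0880·25 + 1.0596·91 + 0.0622·40 = 138.4321
  x_7 = 0.1189·11 + 0.0846·70 + 0.0631·63 + 0.0880·82 + 0.1265·81 + 0.1406·25 + 0.1205·91 + 1.0983·40 = 87.0758
Δx_5 = L[5,2] · Δd_2 = 0.1150 · 1 = 0.1150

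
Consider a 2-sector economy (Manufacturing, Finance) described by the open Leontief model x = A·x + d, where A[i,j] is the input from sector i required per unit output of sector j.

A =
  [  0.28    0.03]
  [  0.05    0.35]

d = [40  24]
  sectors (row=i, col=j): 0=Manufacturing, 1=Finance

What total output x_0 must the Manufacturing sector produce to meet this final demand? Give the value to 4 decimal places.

Form M = I − A:
  [  0.72   -0.03]
  [ -0.05    0.65]
Leontief inverse L = M⁻¹:
  [  1.3934    0.0643]
  [  0.1072    1.5434]
Total output x = L · d:
  x_0 = 1.3934·40 + 0.0643·24 = 57.2776
  x_1 = 0.1072·40 + 1.5434·24 = 41.3290

57.2776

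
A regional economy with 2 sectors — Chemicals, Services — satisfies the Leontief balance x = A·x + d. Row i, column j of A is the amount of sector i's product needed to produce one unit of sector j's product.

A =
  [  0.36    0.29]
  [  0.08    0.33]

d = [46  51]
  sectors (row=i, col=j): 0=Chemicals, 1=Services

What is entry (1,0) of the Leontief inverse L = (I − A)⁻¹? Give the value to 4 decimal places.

L[1,0] = 0.1972

Form M = I − A:
  [  0.64   -0.29]
  [ -0.08    0.67]
Leontief inverse L = M⁻¹:
  [  1.6519    0.7150]
  [  0.1972    1.5779]
Total output x = L · d:
  x_0 = 1.6519·46 + 0.7150·51 = 112.4507
  x_1 = 0.1972·46 + 1.5779·51 = 89.5464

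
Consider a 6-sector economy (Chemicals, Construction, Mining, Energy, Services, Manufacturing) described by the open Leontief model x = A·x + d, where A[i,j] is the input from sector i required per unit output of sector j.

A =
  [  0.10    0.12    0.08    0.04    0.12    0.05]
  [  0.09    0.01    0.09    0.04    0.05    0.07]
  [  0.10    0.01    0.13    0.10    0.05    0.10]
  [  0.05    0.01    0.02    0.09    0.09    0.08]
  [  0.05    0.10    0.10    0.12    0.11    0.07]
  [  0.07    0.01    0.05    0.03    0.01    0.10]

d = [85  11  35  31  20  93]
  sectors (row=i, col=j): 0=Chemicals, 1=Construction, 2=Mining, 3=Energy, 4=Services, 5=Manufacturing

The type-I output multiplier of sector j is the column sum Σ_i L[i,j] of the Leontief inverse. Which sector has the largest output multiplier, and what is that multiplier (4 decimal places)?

Form M = I − A:
  [  0.90   -0.12   -0.08   -0.04   -0.12   -0.05]
  [ -0.09    0.99   -0.09   -0.04   -0.05   -0.07]
  [ -0.10   -0.01    0.87   -0.10   -0.05   -0.10]
  [ -0.05   -0.01   -0.02    0.91   -0.09   -0.08]
  [ -0.05   -0.10   -0.10   -0.12    0.89   -0.07]
  [ -0.07   -0.01   -0.05   -0.03   -0.01    0.90]
Leontief inverse L = M⁻¹:
  [  1.1703    0.1646    0.1555    0.1044    0.1877    0.1190]
  [  0.1387    1.0399    0.1400    0.0836    0.0948    0.1189]
  [  0.1657    0.0466    1.1955    0.1608    0.1103    0.1685]
  [  0.0907    0.0378    0.0609    1.1330    0.1338    0.1259]
  [  0.1205    0.1388    0.1736    0.1907    1.1783    0.1454]
  [  0.1061    0.0298    0.0840    0.0579    0.0393    1.1369]
Total output x = L · d:
  x_0 = 1.1703·85 + 0.1646·11 + 0.1555·35 + 0.1044·31 + 0.1877·20 + 0.1190·93 = 124.7862
  x_1 = 0.1387·85 + 1.0399·11 + 0.1400·35 + 0.0836·31 + 0.0948·20 + 0.1189·93 = 43.6795
  x_2 = 0.1657·85 + 0.0466·11 + 1.1955·35 + 0.1608·31 + 0.1103·20 + 0.1685·93 = 79.3034
  x_3 = 0.0907·85 + 0.0378·11 + 0.0609·35 + 1.1330·31 + 0.1338·20 + 0.1259·93 = 59.7648
  x_4 = 0.1205·85 + 0.1388·11 + 0.1736·35 + 0.1907·31 + 1.1783·20 + 0.1454·93 = 60.8441
  x_5 = 0.1061·85 + 0.0298·11 + 0.0840·35 + 0.0579·31 + 0.0393·20 + 1.1369·93 = 120.5982
Output multipliers (column sums of L):
  Chemicals: 1.7921
  Construction: 1.4576
  Mining: 1.8095
  Energy: 1.7304
  Services: 1.7441
  Manufacturing: 1.8146

Manufacturing (1.8146)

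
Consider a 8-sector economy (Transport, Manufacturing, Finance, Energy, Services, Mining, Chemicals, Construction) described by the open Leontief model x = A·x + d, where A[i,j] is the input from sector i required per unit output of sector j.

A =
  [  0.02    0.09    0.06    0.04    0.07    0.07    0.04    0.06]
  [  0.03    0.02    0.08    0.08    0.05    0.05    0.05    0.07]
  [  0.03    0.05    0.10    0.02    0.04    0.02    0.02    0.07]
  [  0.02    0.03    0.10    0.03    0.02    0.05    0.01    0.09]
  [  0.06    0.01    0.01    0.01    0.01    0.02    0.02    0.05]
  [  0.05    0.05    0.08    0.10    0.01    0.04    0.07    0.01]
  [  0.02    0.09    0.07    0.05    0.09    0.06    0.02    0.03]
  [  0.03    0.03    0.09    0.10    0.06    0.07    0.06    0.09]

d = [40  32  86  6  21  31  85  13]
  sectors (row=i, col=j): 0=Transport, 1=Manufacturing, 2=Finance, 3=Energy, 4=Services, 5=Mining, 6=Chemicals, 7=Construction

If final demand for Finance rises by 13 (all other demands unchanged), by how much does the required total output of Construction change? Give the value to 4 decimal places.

Form M = I − A:
  [  0.98   -0.09   -0.06   -0.04   -0.07   -0.07   -0.04   -0.06]
  [ -0.03    0.98   -0.08   -0.08   -0.05   -0.05   -0.05   -0.07]
  [ -0.03   -0.05    0.90   -0.02   -0.04   -0.02   -0.02   -0.07]
  [ -0.02   -0.03   -0.10    0.97   -0.02   -0.05   -0.01   -0.09]
  [ -0.06   -0.01   -0.01   -0.01    0.99   -0.02   -0.02   -0.05]
  [ -0.05   -0.05   -0.08   -0.10   -0.01    0.96   -0.07   -0.01]
  [ -0.02   -0.09   -0.07   -0.05   -0.09   -0.06    0.98   -0.03]
  [ -0.03   -0.03   -0.09   -0.10   -0.06   -0.07   -0.06    0.91]
Leontief inverse L = M⁻¹:
  [  1.0452    0.1200    0.1153    0.0812    0.0998    0.1030    0.0677    0.1039]
  [  0.0527    1.0510    0.1352    0.1165    0.0791    0.0821    0.0742    0.1139]
  [  0.0488    0.0745    1.1453    0.0503    0.0652    0.0457    0.0409    0.1075]
  [  0.0391    0.0550    0.1482    1.0633    0.0445    0.0765    0.0325    0.1277]
  [  0.0700    0.0266    0.0346    0.0292    1.0260    0.0373    0.0331    0.0701]
  [  0.0699    0.0824    0.1347    0.1333    0.0395    1.0711    0.0916    0.0515]
  [  0.0441    0.1167    0.1204    0.0855    0.1158    0.0892    1.0446    0.0714]
  [  0.0582    0.0678    0.1584    0.1462    0.0956    0.1097    0.0904    1.1440]
Total output x = L · d:
  x_0 = 1.0452·40 + 0.1200·32 + 0.1153·86 + 0.0812·6 + 0.0998·21 + 0.1030·31 + 0.0677·85 + 0.1039·13 = 68.4452
  x_1 = 0.0527·40 + 1.0510·32 + 0.1352·86 + 0.1165·6 + 0.0791·21 + 0.0821·31 + 0.0742·85 + 0.1139·13 = 60.0598
  x_2 = 0.0488·40 + 0.0745·32 + 1.1453·86 + 0.0503·6 + 0.0652·21 + 0.0457·31 + 0.0409·85 + 0.1075·13 = 110.7869
  x_3 = 0.0391·40 + 0.0550·32 + 0.1482·86 + 1.0633·6 + 0.0445·21 + 0.0765·31 + 0.0325·85 + 0.1277·13 = 30.1741
  x_4 = 0.0700·40 + 0.0266·32 + 0.0346·86 + 0.0292·6 + 1.0260·21 + 0.0373·31 + 0.0331·85 + 0.0701·13 = 33.2292
  x_5 = 0.0699·40 + 0.0824·32 + 0.1347·86 + 0.1333·6 + 0.0395·21 + 1.0711·31 + 0.0916·85 + 0.0515·13 = 60.3096
  x_6 = 0.0441·40 + 0.1167·32 + 0.1204·86 + 0.0855·6 + 0.1158·21 + 0.0892·31 + 1.0446·85 + 0.0714·13 = 111.2818
  x_7 = 0.0582·40 + 0.0678·32 + 0.1584·86 + 0.1462·6 + 0.0956·21 + 0.1097·31 + 0.0904·85 + 1.1440·13 = 46.9623
Δx_7 = L[7,2] · Δd_2 = 0.1584 · 13 = 2.0592

2.0592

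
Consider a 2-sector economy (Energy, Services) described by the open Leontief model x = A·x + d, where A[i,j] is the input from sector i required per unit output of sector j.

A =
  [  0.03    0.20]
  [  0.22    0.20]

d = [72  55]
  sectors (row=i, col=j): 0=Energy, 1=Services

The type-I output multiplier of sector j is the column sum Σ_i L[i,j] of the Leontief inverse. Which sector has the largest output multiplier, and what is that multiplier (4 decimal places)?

Form M = I − A:
  [  0.97   -0.20]
  [ -0.22    0.80]
Leontief inverse L = M⁻¹:
  [  1.0929    0.2732]
  [  0.3005    1.3251]
Total output x = L · d:
  x_0 = 1.0929·72 + 0.2732·55 = 93.7158
  x_1 = 0.3005·72 + 1.3251·55 = 94.5219
Output multipliers (column sums of L):
  Energy: 1.3934
  Services: 1.5984

Services (1.5984)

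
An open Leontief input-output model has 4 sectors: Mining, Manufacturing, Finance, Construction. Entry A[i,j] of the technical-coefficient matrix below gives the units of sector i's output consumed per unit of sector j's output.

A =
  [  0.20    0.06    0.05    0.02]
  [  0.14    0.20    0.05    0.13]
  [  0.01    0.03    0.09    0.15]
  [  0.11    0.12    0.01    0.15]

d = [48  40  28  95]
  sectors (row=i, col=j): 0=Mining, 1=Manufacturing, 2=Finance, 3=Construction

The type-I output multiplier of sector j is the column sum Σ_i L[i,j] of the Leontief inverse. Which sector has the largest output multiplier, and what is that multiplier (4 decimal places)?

Mining (1.7970)

Form M = I − A:
  [  0.80   -0.06   -0.05   -0.02]
  [ -0.14    0.80   -0.05   -0.13]
  [ -0.01   -0.03    0.91   -0.15]
  [ -0.11   -0.12   -0.01    0.85]
Leontief inverse L = M⁻¹:
  [  1.2781    0.1078    0.0768    0.0601]
  [  0.2601    1.3060    0.0885    0.2215]
  [  0.0560    0.0771    1.1085    0.2087]
  [  0.2028    0.1992    0.0355    1.2180]
Total output x = L · d:
  x_0 = 1.2781·48 + 0.1078·40 + 0.0768·28 + 0.0601·95 = 73.5186
  x_1 = 0.2601·48 + 1.3060·40 + 0.0885·28 + 0.2215·95 = 88.2464
  x_2 = 0.0560·48 + 0.0771·40 + 1.1085·28 + 0.2087·95 = 56.6408
  x_3 = 0.2028·48 + 0.1992·40 + 0.0355·28 + 1.2180·95 = 134.4036
Output multipliers (column sums of L):
  Mining: 1.7970
  Manufacturing: 1.6901
  Finance: 1.3093
  Construction: 1.7083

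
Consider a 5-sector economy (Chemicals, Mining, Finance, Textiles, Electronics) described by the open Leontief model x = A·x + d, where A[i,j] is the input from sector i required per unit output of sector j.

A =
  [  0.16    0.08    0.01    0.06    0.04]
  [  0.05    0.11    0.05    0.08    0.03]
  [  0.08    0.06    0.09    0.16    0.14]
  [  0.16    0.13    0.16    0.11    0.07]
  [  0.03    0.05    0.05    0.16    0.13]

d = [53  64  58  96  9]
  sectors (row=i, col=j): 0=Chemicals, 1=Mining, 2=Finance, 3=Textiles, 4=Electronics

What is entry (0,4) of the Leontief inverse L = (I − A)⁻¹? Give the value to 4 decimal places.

Form M = I − A:
  [  0.84   -0.08   -0.01   -0.06   -0.04]
  [ -0.05    0.89   -0.05   -0.08   -0.03]
  [ -0.08   -0.06    0.91   -0.16   -0.14]
  [ -0.16   -0.13   -0.16    0.89   -0.07]
  [ -0.03   -0.05   -0.05   -0.16    0.87]
Leontief inverse L = M⁻¹:
  [  1.2280    0.1350    0.0458    0.1172    0.0779]
  [  0.1078    1.1643    0.0940    0.1417    0.0716]
  [  0.1808    0.1480    1.1699    0.2761    0.2239]
  [  0.2777    0.2306    0.2416    1.2351    0.1590]
  [  0.1100    0.1225    0.1186    0.2552    1.1983]
Total output x = L · d:
  x_0 = 1.2280·53 + 0.1350·64 + 0.0458·58 + 0.1172·96 + 0.0779·9 = 88.3228
  x_1 = 0.1078·53 + 1.1643·64 + 0.0940·58 + 0.1417·96 + 0.0716·9 = 99.9336
  x_2 = 0.1808·53 + 0.1480·64 + 1.1699·58 + 0.2761·96 + 0.2239·9 = 115.4237
  x_3 = 0.2777·53 + 0.2306·64 + 0.2416·58 + 1.2351·96 + 0.1590·9 = 163.4822
  x_4 = 0.1100·53 + 0.1225·64 + 0.1186·58 + 0.2552·96 + 1.1983·9 = 55.8330

L[0,4] = 0.0779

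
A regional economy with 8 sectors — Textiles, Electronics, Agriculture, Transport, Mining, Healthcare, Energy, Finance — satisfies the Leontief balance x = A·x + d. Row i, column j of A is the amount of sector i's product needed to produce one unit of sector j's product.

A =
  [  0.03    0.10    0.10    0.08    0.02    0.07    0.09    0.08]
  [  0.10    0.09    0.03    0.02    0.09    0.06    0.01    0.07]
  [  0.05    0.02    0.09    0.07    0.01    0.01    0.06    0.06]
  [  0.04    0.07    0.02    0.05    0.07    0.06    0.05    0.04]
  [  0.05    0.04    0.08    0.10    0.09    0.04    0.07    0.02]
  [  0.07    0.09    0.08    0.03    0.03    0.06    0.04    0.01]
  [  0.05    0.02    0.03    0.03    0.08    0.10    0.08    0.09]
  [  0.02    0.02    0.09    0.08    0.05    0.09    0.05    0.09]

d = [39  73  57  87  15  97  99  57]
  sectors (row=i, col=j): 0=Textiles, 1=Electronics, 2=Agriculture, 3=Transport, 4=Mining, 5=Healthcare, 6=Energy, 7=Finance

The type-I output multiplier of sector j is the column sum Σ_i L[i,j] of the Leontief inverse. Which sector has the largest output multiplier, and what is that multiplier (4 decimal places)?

Agriculture (1.9614)

Form M = I − A:
  [  0.97   -0.10   -0.10   -0.08   -0.02   -0.07   -0.09   -0.08]
  [ -0.10    0.91   -0.03   -0.02   -0.09   -0.06   -0.01   -0.07]
  [ -0.05   -0.02    0.91   -0.07   -0.01   -0.01   -0.06   -0.06]
  [ -0.04   -0.07   -0.02    0.95   -0.07   -0.06   -0.05   -0.04]
  [ -0.05   -0.04   -0.08   -0.10    0.91   -0.04   -0.07   -0.02]
  [ -0.07   -0.09   -0.08   -0.03   -0.03    0.94   -0.04   -0.01]
  [ -0.05   -0.02   -0.03   -0.03   -0.08   -0.10    0.92   -0.09]
  [ -0.02   -0.02   -0.09   -0.08   -0.05   -0.09   -0.05    0.91]
Leontief inverse L = M⁻¹:
  [  1.0851    0.1562    0.1646    0.1356    0.0765    0.1335    0.1453    0.1417]
  [  0.1465    1.1439    0.0914    0.0733    0.1385    0.1132    0.0587    0.1202]
  [  0.0817    0.0537    1.1338    0.1095    0.0440    0.0508    0.0996    0.1023]
  [  0.0800    0.1134    0.0668    1.0916    0.1135    0.1058    0.0904    0.0807]
  [  0.0956    0.0887    0.1360    0.1526    1.1406    0.0921    0.1220    0.0690]
  [  0.1121    0.1358    0.1294    0.0710    0.0692    1.1034    0.0809    0.0536]
  [  0.0942    0.0677    0.0905    0.0820    0.1284    0.1567    1.1314    0.1395]
  [  0.0637    0.0659    0.1489    0.1313    0.0956    0.1425    0.0991    1.1386]
Total output x = L · d:
  x_0 = 1.0851·39 + 0.1562·73 + 0.1646·57 + 0.1356·87 + 0.0765·15 + 0.1335·97 + 0.1453·99 + 0.1417·57 = 111.4520
  x_1 = 0.1465·39 + 1.1439·73 + 0.0914·57 + 0.0733·87 + 0.1385·15 + 0.1132·97 + 0.0587·99 + 0.1202·57 = 126.5181
  x_2 = 0.0817·39 + 0.0537·73 + 1.1338·57 + 0.1095·87 + 0.0440·15 + 0.0508·97 + 0.0996·99 + 0.1023·57 = 102.5428
  x_3 = 0.0800·39 + 0.1134·73 + 0.0668·57 + 1.0916·87 + 0.1135·15 + 0.1058·97 + 0.0904·99 + 0.0807·57 = 135.6844
  x_4 = 0.0956·39 + 0.0887·73 + 0.1360·57 + 0.1526·87 + 1.1406·15 + 0.0921·97 + 0.1220·99 + 0.0690·57 = 73.2827
  x_5 = 0.1121·39 + 0.1358·73 + 0.1294·57 + 0.0710·87 + 0.0692·15 + 1.1034·97 + 0.0809·99 + 0.0536·57 = 146.9706
  x_6 = 0.0942·39 + 0.0677·73 + 0.0905·57 + 0.0820·87 + 0.1284·15 + 0.1567·97 + 1.1314·99 + 0.1395·57 = 157.9953
  x_7 = 0.0637·39 + 0.0659·73 + 0.1489·57 + 0.1313·87 + 0.0956·15 + 0.1425·97 + 0.0991·99 + 1.1386·57 = 117.1805
Output multipliers (column sums of L):
  Textiles: 1.7587
  Electronics: 1.8252
  Agriculture: 1.9614
  Transport: 1.8469
  Mining: 1.8063
  Healthcare: 1.8980
  Energy: 1.8274
  Finance: 1.8457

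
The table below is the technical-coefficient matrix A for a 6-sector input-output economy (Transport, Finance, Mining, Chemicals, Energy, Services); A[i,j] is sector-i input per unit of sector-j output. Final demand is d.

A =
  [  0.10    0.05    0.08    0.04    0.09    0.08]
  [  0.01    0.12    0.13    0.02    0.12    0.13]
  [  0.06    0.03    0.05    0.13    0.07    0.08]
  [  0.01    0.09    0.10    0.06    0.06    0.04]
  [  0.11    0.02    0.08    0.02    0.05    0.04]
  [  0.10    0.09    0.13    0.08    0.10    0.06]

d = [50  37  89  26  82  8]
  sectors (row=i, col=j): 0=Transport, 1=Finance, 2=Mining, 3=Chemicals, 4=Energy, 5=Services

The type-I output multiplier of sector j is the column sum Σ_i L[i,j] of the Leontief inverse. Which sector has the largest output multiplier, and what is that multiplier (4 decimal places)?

Form M = I − A:
  [  0.90   -0.05   -0.08   -0.04   -0.09   -0.08]
  [ -0.01    0.88   -0.13   -0.02   -0.12   -0.13]
  [ -0.06   -0.03    0.95   -0.13   -0.07   -0.08]
  [ -0.01   -0.09   -0.10    0.94   -0.06   -0.04]
  [ -0.11   -0.02   -0.08   -0.02    0.95   -0.04]
  [ -0.10   -0.09   -0.13   -0.08   -0.10    0.94]
Leontief inverse L = M⁻¹:
  [  1.1569    0.0970    0.1512    0.0869    0.1527    0.1349]
  [  0.0753    1.1814    0.2206    0.0801    0.1988    0.2004]
  [  0.1071    0.0781    1.1189    0.1746    0.1270    0.1280]
  [  0.0477    0.1322    0.1593    1.1005    0.1117    0.0875]
  [  0.1525    0.0518    0.1290    0.0555    1.0951    0.0801]
  [  0.1654    0.1510    0.2192    0.1406    0.1788    1.1310]
Total output x = L · d:
  x_0 = 1.1569·50 + 0.0970·37 + 0.1512·89 + 0.0869·26 + 0.1527·82 + 0.1349·8 = 90.7509
  x_1 = 0.0753·50 + 1.1814·37 + 0.2206·89 + 0.0801·26 + 0.1988·82 + 0.2004·8 = 87.0953
  x_2 = 0.1071·50 + 0.0781·37 + 1.1189·89 + 0.1746·26 + 0.1270·82 + 0.1280·8 = 123.8002
  x_3 = 0.0477·50 + 0.1322·37 + 0.1593·89 + 1.1005·26 + 0.1117·82 + 0.0875·8 = 59.9252
  x_4 = 0.1525·50 + 0.0518·37 + 0.1290·89 + 0.0555·26 + 1.0951·82 + 0.0801·8 = 112.9015
  x_5 = 0.1654·50 + 0.1510·37 + 0.2192·89 + 0.1406·26 + 0.1788·82 + 1.1310·8 = 60.7360
Output multipliers (column sums of L):
  Transport: 1.7049
  Finance: 1.6915
  Mining: 1.9982
  Chemicals: 1.6383
  Energy: 1.8640
  Services: 1.7620

Mining (1.9982)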